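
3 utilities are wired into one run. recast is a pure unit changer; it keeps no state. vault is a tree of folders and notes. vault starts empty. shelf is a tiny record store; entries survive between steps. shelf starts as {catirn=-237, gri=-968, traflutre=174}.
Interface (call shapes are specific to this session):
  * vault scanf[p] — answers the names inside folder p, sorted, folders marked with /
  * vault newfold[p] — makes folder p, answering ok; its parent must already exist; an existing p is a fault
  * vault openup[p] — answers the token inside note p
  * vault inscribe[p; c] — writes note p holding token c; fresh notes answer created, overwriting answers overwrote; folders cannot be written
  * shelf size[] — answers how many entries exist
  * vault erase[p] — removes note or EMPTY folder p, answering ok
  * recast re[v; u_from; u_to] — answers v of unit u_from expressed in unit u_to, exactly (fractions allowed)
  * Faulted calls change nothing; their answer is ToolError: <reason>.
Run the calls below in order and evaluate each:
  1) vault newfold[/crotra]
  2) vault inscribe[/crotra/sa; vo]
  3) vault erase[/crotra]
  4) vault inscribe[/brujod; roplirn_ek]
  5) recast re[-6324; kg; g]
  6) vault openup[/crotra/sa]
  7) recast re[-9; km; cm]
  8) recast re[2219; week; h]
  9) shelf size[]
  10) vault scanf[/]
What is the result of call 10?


Answer: [brujod, crotra/]

Derivation:
==> vault newfold(p: /crotra)
<== ok
==> vault inscribe(p: /crotra/sa, c: vo)
<== created
==> vault erase(p: /crotra)
<== ToolError: not empty
==> vault inscribe(p: /brujod, c: roplirn_ek)
<== created
==> recast re(v: -6324, u_from: kg, u_to: g)
<== -6324000
==> vault openup(p: /crotra/sa)
<== vo
==> recast re(v: -9, u_from: km, u_to: cm)
<== -900000
==> recast re(v: 2219, u_from: week, u_to: h)
<== 372792
==> shelf size()
<== 3
==> vault scanf(p: /)
<== [brujod, crotra/]


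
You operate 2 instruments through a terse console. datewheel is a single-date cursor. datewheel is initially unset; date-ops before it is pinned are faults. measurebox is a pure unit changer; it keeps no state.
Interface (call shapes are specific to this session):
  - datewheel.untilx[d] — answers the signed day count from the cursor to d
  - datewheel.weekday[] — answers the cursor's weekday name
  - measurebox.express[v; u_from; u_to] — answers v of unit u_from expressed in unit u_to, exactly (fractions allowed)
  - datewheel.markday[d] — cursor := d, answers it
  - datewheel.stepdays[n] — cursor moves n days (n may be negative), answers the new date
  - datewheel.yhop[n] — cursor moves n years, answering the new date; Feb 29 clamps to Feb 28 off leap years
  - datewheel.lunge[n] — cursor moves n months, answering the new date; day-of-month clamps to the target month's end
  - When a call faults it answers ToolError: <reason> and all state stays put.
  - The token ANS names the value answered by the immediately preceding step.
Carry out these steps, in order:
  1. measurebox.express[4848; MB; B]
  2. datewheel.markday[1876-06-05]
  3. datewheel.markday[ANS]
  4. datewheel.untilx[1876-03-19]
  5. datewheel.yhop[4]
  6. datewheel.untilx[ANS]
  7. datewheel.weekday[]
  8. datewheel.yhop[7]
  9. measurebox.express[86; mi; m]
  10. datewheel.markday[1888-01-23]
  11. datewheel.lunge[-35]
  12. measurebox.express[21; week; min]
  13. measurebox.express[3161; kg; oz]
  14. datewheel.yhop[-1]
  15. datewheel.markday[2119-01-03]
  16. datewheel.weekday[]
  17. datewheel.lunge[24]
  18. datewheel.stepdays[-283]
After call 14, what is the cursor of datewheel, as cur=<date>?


% measurebox.express(4848, MB, B) -> 4848000000
% datewheel.markday(1876-06-05) -> 1876-06-05
% datewheel.markday(ANS) -> 1876-06-05
% datewheel.untilx(1876-03-19) -> -78
% datewheel.yhop(4) -> 1880-06-05
% datewheel.untilx(ANS) -> 0
% datewheel.weekday() -> Saturday
% datewheel.yhop(7) -> 1887-06-05
% measurebox.express(86, mi, m) -> 17300448/125
% datewheel.markday(1888-01-23) -> 1888-01-23
% datewheel.lunge(-35) -> 1885-02-23
% measurebox.express(21, week, min) -> 211680
% measurebox.express(3161, kg, oz) -> 5057600000000/45359237
% datewheel.yhop(-1) -> 1884-02-23
% datewheel.markday(2119-01-03) -> 2119-01-03
% datewheel.weekday() -> Tuesday
% datewheel.lunge(24) -> 2121-01-03
% datewheel.stepdays(-283) -> 2120-03-26

Answer: cur=1884-02-23


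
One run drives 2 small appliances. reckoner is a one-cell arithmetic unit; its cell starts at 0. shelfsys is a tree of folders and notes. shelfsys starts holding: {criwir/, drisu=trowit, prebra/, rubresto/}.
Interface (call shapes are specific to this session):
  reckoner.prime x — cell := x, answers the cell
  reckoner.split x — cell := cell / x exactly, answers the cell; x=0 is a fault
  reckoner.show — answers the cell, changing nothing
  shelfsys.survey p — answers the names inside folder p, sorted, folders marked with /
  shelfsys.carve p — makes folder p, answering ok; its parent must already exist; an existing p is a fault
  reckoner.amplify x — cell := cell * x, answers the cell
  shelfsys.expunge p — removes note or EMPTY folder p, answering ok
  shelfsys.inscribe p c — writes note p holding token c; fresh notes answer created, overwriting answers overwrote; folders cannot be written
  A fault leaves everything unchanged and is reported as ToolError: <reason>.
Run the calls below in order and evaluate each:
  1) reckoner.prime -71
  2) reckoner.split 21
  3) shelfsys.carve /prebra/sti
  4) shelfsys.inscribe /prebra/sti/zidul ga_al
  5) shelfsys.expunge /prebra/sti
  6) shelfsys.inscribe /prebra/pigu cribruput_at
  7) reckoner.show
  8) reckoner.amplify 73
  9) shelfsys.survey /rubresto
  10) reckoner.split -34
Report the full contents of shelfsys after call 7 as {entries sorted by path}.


Answer: {criwir/, drisu=trowit, prebra/, prebra/pigu=cribruput_at, prebra/sti/, prebra/sti/zidul=ga_al, rubresto/}

Derivation:
-> reckoner.prime(x='-71')
<- -71
-> reckoner.split(x='21')
<- -71/21
-> shelfsys.carve(p='/prebra/sti')
<- ok
-> shelfsys.inscribe(p='/prebra/sti/zidul', c='ga_al')
<- created
-> shelfsys.expunge(p='/prebra/sti')
<- ToolError: not empty
-> shelfsys.inscribe(p='/prebra/pigu', c='cribruput_at')
<- created
-> reckoner.show()
<- -71/21
-> reckoner.amplify(x='73')
<- -5183/21
-> shelfsys.survey(p='/rubresto')
<- []
-> reckoner.split(x='-34')
<- 5183/714


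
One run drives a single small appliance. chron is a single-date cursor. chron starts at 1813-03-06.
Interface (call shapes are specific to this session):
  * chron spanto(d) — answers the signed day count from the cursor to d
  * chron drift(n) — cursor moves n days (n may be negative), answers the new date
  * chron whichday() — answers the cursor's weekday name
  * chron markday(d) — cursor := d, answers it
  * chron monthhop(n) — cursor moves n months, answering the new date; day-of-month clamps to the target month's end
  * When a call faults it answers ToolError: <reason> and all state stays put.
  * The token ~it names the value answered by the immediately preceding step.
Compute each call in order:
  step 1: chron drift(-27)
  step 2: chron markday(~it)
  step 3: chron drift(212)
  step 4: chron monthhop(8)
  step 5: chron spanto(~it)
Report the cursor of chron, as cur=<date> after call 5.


Answer: cur=1814-05-07

Derivation:
-> chron drift(n=-27)
<- 1813-02-07
-> chron markday(d=~it)
<- 1813-02-07
-> chron drift(n=212)
<- 1813-09-07
-> chron monthhop(n=8)
<- 1814-05-07
-> chron spanto(d=~it)
<- 0


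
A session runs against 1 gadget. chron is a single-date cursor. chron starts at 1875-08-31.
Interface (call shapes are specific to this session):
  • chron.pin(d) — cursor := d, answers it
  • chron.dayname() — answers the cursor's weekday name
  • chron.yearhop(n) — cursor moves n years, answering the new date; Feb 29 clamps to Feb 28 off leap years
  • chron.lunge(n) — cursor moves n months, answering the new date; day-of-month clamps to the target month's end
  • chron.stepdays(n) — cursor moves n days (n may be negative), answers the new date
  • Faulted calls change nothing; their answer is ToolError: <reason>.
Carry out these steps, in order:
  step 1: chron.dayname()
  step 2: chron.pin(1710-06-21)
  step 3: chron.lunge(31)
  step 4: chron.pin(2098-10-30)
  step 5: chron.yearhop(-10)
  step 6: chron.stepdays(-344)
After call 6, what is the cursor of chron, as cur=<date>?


Answer: cur=2087-11-21

Derivation:
Step: chron.dayname[]
Result: Tuesday
Step: chron.pin[d=1710-06-21]
Result: 1710-06-21
Step: chron.lunge[n=31]
Result: 1713-01-21
Step: chron.pin[d=2098-10-30]
Result: 2098-10-30
Step: chron.yearhop[n=-10]
Result: 2088-10-30
Step: chron.stepdays[n=-344]
Result: 2087-11-21


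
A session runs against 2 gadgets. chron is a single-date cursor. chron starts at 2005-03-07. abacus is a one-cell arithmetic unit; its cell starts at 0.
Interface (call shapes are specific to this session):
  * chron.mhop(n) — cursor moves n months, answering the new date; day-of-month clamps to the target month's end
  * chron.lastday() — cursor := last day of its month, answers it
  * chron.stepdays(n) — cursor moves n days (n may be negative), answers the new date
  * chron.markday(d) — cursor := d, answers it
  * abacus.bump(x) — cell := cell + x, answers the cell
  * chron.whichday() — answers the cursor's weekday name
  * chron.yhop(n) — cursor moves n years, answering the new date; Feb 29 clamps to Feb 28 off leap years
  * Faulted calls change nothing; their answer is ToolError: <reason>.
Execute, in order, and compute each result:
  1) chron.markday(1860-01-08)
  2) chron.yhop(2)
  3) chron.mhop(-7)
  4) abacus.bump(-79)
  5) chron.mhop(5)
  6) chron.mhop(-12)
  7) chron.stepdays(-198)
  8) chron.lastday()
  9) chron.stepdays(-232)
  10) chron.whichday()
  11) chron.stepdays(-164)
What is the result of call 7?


Act: markday[d: 1860-01-08]
Obs: 1860-01-08
Act: yhop[n: 2]
Obs: 1862-01-08
Act: mhop[n: -7]
Obs: 1861-06-08
Act: bump[x: -79]
Obs: -79
Act: mhop[n: 5]
Obs: 1861-11-08
Act: mhop[n: -12]
Obs: 1860-11-08
Act: stepdays[n: -198]
Obs: 1860-04-24
Act: lastday[]
Obs: 1860-04-30
Act: stepdays[n: -232]
Obs: 1859-09-11
Act: whichday[]
Obs: Sunday
Act: stepdays[n: -164]
Obs: 1859-03-31

Answer: 1860-04-24


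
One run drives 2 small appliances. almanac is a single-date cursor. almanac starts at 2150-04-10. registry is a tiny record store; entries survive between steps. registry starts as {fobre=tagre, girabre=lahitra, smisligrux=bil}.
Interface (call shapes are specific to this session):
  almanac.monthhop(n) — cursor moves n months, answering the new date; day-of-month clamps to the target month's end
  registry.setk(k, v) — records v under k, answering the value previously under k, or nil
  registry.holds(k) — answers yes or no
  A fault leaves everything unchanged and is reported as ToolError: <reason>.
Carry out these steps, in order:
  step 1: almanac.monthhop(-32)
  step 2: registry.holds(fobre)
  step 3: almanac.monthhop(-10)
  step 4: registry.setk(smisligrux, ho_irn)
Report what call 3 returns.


~$ monthhop n→-32
[out] 2147-08-10
~$ holds k→fobre
[out] yes
~$ monthhop n→-10
[out] 2146-10-10
~$ setk k→smisligrux v→ho_irn
[out] bil

Answer: 2146-10-10


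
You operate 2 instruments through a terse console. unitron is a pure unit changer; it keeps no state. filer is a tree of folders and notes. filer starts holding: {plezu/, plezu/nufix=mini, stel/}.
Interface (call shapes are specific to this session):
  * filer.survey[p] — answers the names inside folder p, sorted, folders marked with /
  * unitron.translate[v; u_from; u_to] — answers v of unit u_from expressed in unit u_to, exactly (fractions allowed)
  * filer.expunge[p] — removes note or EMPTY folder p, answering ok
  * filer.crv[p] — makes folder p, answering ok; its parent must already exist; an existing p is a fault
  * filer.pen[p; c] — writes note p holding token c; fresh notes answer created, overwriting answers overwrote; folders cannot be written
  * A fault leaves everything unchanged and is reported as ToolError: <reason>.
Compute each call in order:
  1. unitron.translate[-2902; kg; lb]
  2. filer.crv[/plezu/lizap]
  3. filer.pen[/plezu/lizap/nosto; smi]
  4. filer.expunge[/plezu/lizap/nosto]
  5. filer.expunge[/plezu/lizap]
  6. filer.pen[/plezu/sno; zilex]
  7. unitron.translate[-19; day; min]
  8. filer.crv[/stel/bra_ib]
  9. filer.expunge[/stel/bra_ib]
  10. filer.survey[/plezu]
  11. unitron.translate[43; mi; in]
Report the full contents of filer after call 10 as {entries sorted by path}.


I invoke unitron.translate(v: -2902, u_from: kg, u_to: lb), and get -290200000000/45359237.
I run filer.crv(p: /plezu/lizap), giving ok.
I invoke filer.pen(p: /plezu/lizap/nosto, c: smi), yielding created.
I try filer.expunge(p: /plezu/lizap/nosto), — result: ok.
Then filer.expunge(p: /plezu/lizap), and see ok.
Invoking filer.pen(p: /plezu/sno, c: zilex): created.
Next I call unitron.translate(v: -19, u_from: day, u_to: min), yielding -27360.
Then filer.crv(p: /stel/bra_ib): ok.
I call filer.expunge(p: /stel/bra_ib): ok.
Next I call filer.survey(p: /plezu), and observe [nufix, sno].
I call unitron.translate(v: 43, u_from: mi, u_to: in), which returns 2724480.

Answer: {plezu/, plezu/nufix=mini, plezu/sno=zilex, stel/}


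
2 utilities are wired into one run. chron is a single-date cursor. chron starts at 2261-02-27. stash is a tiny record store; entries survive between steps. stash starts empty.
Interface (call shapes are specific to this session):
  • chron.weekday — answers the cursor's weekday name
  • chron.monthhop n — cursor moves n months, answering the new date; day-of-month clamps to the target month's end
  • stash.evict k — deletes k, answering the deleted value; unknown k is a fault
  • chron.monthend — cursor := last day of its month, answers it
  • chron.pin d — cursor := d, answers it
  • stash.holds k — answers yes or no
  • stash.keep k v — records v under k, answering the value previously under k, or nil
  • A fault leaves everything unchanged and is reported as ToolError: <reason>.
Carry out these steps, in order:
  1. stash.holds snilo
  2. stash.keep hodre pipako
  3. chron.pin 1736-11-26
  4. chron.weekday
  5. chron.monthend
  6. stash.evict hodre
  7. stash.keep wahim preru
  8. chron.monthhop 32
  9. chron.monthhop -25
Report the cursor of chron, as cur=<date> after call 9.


I call stash.holds using snilo, which returns no.
I call stash.keep using hodre, pipako, which returns nil.
Using chron.pin using 1736-11-26, giving 1736-11-26.
Then chron.weekday, and see Monday.
I call chron.monthend(), yielding 1736-11-30.
I call stash.evict using hodre, and observe pipako.
I use stash.keep using wahim, preru, — result: nil.
Using chron.monthhop using 32, and observe 1739-07-30.
I use chron.monthhop using -25, → 1737-06-30.

Answer: cur=1737-06-30


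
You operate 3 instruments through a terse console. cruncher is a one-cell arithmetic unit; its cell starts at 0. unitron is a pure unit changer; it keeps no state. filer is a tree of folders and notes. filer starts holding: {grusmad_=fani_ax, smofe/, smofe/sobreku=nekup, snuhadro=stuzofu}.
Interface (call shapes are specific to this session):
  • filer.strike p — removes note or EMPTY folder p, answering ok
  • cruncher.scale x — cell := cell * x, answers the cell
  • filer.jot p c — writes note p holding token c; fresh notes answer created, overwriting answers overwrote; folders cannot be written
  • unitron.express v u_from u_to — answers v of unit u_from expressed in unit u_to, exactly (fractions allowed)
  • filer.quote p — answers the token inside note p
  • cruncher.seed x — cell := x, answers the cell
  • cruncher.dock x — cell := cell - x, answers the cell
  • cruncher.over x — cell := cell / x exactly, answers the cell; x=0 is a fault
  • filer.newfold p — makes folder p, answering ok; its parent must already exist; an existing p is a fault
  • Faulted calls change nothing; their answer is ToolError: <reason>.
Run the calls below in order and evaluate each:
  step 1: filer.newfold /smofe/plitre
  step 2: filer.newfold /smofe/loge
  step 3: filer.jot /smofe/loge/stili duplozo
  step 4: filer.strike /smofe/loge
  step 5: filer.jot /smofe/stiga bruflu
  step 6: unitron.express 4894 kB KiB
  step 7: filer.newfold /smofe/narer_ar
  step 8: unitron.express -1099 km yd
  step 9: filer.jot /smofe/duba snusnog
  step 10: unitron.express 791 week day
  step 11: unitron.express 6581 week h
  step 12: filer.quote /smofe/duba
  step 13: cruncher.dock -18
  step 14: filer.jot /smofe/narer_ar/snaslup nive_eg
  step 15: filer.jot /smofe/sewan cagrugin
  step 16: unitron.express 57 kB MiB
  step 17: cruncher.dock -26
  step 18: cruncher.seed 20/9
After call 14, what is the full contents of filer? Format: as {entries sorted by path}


Step: filer.newfold[p→/smofe/plitre]
Result: ok
Step: filer.newfold[p→/smofe/loge]
Result: ok
Step: filer.jot[p→/smofe/loge/stili; c→duplozo]
Result: created
Step: filer.strike[p→/smofe/loge]
Result: ToolError: not empty
Step: filer.jot[p→/smofe/stiga; c→bruflu]
Result: created
Step: unitron.express[v→4894; u_from→kB; u_to→KiB]
Result: 305875/64
Step: filer.newfold[p→/smofe/narer_ar]
Result: ok
Step: unitron.express[v→-1099; u_from→km; u_to→yd]
Result: -1373750000/1143
Step: filer.jot[p→/smofe/duba; c→snusnog]
Result: created
Step: unitron.express[v→791; u_from→week; u_to→day]
Result: 5537
Step: unitron.express[v→6581; u_from→week; u_to→h]
Result: 1105608
Step: filer.quote[p→/smofe/duba]
Result: snusnog
Step: cruncher.dock[x→-18]
Result: 18
Step: filer.jot[p→/smofe/narer_ar/snaslup; c→nive_eg]
Result: created
Step: filer.jot[p→/smofe/sewan; c→cagrugin]
Result: created
Step: unitron.express[v→57; u_from→kB; u_to→MiB]
Result: 7125/131072
Step: cruncher.dock[x→-26]
Result: 44
Step: cruncher.seed[x→20/9]
Result: 20/9

Answer: {grusmad_=fani_ax, smofe/, smofe/duba=snusnog, smofe/loge/, smofe/loge/stili=duplozo, smofe/narer_ar/, smofe/narer_ar/snaslup=nive_eg, smofe/plitre/, smofe/sobreku=nekup, smofe/stiga=bruflu, snuhadro=stuzofu}


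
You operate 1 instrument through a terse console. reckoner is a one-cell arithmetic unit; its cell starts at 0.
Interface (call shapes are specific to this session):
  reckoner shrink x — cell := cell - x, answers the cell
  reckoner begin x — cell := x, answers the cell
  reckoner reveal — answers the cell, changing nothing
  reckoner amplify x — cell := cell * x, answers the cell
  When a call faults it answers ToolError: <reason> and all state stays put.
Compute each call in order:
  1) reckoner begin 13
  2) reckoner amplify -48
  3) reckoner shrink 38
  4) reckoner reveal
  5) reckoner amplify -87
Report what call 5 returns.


Answer: 57594

Derivation:
Step: reckoner begin[x=13]
Result: 13
Step: reckoner amplify[x=-48]
Result: -624
Step: reckoner shrink[x=38]
Result: -662
Step: reckoner reveal[]
Result: -662
Step: reckoner amplify[x=-87]
Result: 57594


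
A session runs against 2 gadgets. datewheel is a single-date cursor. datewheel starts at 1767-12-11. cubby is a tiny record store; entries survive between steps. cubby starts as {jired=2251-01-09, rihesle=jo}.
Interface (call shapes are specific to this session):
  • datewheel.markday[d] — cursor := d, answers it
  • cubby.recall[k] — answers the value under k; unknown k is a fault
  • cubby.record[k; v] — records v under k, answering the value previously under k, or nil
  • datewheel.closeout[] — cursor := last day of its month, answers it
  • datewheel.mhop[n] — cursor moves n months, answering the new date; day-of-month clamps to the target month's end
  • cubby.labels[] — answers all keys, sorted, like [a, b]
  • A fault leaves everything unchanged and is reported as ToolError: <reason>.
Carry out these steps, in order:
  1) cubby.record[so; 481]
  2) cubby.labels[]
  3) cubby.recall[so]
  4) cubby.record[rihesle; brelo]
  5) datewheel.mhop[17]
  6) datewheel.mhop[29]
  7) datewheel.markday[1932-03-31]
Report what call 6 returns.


Answer: 1771-10-11

Derivation:
==> record(k→so, v→481)
<== nil
==> labels()
<== [jired, rihesle, so]
==> recall(k→so)
<== 481
==> record(k→rihesle, v→brelo)
<== jo
==> mhop(n→17)
<== 1769-05-11
==> mhop(n→29)
<== 1771-10-11
==> markday(d→1932-03-31)
<== 1932-03-31


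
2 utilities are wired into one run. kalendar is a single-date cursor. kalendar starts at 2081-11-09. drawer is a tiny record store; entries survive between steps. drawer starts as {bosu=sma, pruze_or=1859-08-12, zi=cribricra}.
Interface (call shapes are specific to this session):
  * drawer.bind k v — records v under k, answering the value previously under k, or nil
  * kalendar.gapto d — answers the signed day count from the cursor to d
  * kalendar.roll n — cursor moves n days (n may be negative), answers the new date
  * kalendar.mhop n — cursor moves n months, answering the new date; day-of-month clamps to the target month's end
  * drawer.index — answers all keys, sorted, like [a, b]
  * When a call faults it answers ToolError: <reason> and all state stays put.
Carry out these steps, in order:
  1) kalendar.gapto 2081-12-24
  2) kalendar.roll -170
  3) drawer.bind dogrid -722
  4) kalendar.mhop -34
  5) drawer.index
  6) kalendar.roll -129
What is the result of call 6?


I call gapto passing d=2081-12-24, and get 45.
Then roll passing n=-170, and observe 2081-05-23.
Calling bind passing k=dogrid, v=-722, and observe nil.
Now I run mhop passing n=-34: 2078-07-23.
I use index(), which returns [bosu, dogrid, pruze_or, zi].
Using roll passing n=-129, → 2078-03-16.

Answer: 2078-03-16


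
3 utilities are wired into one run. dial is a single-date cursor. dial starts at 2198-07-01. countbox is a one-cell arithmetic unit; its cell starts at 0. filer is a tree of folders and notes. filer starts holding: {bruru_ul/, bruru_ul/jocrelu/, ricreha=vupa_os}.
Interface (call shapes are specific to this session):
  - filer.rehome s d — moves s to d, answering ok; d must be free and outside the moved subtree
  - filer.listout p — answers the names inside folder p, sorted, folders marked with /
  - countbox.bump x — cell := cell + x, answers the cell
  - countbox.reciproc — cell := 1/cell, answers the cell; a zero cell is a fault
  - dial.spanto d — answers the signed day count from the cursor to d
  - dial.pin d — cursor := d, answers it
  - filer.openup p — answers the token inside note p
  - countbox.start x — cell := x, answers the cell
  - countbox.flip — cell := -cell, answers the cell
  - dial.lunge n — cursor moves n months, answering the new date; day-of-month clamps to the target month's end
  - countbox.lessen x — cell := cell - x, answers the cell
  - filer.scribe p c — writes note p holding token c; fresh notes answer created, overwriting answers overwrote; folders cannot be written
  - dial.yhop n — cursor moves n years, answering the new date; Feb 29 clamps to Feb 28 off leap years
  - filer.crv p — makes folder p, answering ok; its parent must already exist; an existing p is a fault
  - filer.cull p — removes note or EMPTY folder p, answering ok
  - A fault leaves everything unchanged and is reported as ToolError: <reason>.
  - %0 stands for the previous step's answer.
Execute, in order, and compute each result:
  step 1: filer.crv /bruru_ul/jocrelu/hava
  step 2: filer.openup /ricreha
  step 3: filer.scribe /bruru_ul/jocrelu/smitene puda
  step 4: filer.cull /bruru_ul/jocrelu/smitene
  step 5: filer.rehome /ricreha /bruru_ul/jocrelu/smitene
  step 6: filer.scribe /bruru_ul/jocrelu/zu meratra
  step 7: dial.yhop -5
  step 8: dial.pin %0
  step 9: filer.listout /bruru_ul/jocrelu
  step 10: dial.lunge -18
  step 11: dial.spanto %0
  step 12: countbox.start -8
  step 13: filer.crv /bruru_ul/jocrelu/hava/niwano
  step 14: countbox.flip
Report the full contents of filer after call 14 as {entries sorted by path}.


·→ crv(p='/bruru_ul/jocrelu/hava')
·← ok
·→ openup(p='/ricreha')
·← vupa_os
·→ scribe(p='/bruru_ul/jocrelu/smitene', c='puda')
·← created
·→ cull(p='/bruru_ul/jocrelu/smitene')
·← ok
·→ rehome(s='/ricreha', d='/bruru_ul/jocrelu/smitene')
·← ok
·→ scribe(p='/bruru_ul/jocrelu/zu', c='meratra')
·← created
·→ yhop(n='-5')
·← 2193-07-01
·→ pin(d='%0')
·← 2193-07-01
·→ listout(p='/bruru_ul/jocrelu')
·← [hava/, smitene, zu]
·→ lunge(n='-18')
·← 2192-01-01
·→ spanto(d='%0')
·← 0
·→ start(x='-8')
·← -8
·→ crv(p='/bruru_ul/jocrelu/hava/niwano')
·← ok
·→ flip()
·← 8

Answer: {bruru_ul/, bruru_ul/jocrelu/, bruru_ul/jocrelu/hava/, bruru_ul/jocrelu/hava/niwano/, bruru_ul/jocrelu/smitene=vupa_os, bruru_ul/jocrelu/zu=meratra}


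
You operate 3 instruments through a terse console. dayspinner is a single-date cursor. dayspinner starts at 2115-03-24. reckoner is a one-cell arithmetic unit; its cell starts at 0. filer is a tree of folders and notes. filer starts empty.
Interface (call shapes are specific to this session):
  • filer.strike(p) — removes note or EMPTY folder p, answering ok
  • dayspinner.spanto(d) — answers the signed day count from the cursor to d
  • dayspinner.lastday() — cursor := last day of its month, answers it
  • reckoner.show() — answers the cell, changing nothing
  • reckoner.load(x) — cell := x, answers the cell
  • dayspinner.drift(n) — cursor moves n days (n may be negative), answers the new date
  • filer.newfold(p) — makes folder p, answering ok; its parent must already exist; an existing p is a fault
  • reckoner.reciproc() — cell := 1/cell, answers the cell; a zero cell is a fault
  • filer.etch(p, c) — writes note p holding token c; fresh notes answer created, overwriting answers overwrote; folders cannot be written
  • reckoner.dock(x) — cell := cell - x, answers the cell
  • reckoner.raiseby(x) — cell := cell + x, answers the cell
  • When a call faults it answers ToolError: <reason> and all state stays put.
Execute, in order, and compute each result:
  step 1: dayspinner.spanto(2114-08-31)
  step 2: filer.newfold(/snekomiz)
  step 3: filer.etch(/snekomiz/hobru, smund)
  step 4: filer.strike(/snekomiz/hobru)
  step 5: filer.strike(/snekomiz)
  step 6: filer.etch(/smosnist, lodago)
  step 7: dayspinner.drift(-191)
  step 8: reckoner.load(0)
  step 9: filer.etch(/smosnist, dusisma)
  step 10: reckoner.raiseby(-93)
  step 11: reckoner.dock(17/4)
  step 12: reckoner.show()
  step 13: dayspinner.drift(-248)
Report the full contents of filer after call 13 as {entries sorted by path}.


I try dayspinner.spanto passing d→2114-08-31: -205.
I try filer.newfold passing p→/snekomiz, yielding ok.
Now I run filer.etch passing p→/snekomiz/hobru, c→smund, — result: created.
I run filer.strike passing p→/snekomiz/hobru, yielding ok.
Next I call filer.strike passing p→/snekomiz, giving ok.
Using filer.etch passing p→/smosnist, c→lodago, → created.
Using dayspinner.drift passing n→-191, yielding 2114-09-14.
Calling reckoner.load passing x→0, which returns 0.
I use filer.etch passing p→/smosnist, c→dusisma, which returns overwrote.
Now I run reckoner.raiseby passing x→-93, giving -93.
Next I call reckoner.dock passing x→17/4: -389/4.
Next I call reckoner.show, which returns -389/4.
I run dayspinner.drift passing n→-248, yielding 2114-01-09.

Answer: {smosnist=dusisma}


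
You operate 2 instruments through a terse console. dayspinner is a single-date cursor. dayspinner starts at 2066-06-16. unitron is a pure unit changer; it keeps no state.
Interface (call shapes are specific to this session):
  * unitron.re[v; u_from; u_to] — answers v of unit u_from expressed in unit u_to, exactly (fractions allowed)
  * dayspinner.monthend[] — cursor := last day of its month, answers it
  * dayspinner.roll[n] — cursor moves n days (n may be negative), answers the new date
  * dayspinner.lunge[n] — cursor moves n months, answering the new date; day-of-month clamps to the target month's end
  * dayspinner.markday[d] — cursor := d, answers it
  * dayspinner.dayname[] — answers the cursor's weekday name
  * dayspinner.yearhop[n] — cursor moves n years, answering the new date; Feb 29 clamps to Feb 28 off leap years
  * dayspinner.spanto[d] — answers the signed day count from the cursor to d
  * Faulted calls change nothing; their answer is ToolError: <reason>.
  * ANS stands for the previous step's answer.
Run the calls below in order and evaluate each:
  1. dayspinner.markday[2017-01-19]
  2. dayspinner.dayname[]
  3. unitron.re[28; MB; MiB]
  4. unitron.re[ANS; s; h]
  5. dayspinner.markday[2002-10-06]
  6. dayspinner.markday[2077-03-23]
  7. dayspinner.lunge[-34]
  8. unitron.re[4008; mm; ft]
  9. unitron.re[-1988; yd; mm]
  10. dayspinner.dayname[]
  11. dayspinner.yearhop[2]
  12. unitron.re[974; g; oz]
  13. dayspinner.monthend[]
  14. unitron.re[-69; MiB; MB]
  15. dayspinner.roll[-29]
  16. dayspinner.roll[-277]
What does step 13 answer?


Answer: 2076-05-31

Derivation:
==> markday(d=2017-01-19)
<== 2017-01-19
==> dayname()
<== Thursday
==> re(v=28, u_from=MB, u_to=MiB)
<== 109375/4096
==> re(v=ANS, u_from=s, u_to=h)
<== 4375/589824
==> markday(d=2002-10-06)
<== 2002-10-06
==> markday(d=2077-03-23)
<== 2077-03-23
==> lunge(n=-34)
<== 2074-05-23
==> re(v=4008, u_from=mm, u_to=ft)
<== 1670/127
==> re(v=-1988, u_from=yd, u_to=mm)
<== -9089136/5
==> dayname()
<== Wednesday
==> yearhop(n=2)
<== 2076-05-23
==> re(v=974, u_from=g, u_to=oz)
<== 1558400000/45359237
==> monthend()
<== 2076-05-31
==> re(v=-69, u_from=MiB, u_to=MB)
<== -1130496/15625
==> roll(n=-29)
<== 2076-05-02
==> roll(n=-277)
<== 2075-07-30


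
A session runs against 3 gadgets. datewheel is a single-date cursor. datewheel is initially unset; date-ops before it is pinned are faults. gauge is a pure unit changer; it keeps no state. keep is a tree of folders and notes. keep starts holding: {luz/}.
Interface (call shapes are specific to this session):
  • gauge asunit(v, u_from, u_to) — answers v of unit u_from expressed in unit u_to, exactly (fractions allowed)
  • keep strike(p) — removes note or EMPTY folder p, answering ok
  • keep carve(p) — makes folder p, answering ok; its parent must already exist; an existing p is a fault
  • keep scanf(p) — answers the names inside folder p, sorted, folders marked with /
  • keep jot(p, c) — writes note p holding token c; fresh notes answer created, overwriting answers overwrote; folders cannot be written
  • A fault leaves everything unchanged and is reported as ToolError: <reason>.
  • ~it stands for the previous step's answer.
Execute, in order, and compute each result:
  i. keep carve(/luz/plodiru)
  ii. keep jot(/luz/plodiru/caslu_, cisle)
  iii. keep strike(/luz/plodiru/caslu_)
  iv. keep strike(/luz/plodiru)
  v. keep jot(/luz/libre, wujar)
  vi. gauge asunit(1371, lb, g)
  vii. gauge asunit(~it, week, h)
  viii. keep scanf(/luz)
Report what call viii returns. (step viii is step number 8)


Do: keep carve[p: /luz/plodiru]
See: ok
Do: keep jot[p: /luz/plodiru/caslu_; c: cisle]
See: created
Do: keep strike[p: /luz/plodiru/caslu_]
See: ok
Do: keep strike[p: /luz/plodiru]
See: ok
Do: keep jot[p: /luz/libre; c: wujar]
See: created
Do: gauge asunit[v: 1371; u_from: lb; u_to: g]
See: 62187513927/100000
Do: gauge asunit[v: ~it; u_from: week; u_to: h]
See: 1305937792467/12500
Do: keep scanf[p: /luz]
See: [libre]

Answer: [libre]


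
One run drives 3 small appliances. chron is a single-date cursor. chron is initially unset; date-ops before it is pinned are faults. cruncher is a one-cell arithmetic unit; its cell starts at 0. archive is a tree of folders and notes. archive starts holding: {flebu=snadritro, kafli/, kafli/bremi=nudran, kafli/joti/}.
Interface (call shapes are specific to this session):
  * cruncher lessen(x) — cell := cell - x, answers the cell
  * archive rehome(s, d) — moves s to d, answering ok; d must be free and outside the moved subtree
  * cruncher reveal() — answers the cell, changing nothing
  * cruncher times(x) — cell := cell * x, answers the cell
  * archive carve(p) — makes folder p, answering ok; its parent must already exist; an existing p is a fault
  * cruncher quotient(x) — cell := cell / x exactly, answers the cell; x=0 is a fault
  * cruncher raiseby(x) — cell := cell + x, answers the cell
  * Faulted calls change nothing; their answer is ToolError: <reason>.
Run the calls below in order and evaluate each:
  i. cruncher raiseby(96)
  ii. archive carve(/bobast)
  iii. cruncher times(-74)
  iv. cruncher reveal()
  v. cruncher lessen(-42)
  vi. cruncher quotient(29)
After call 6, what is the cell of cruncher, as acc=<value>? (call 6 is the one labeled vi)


Then cruncher raiseby passing x=96, which returns 96.
Invoking archive carve passing p=/bobast: ok.
I call cruncher times passing x=-74: -7104.
Using cruncher reveal, and get -7104.
Then cruncher lessen passing x=-42, and observe -7062.
Then cruncher quotient passing x=29, → -7062/29.

Answer: acc=-7062/29


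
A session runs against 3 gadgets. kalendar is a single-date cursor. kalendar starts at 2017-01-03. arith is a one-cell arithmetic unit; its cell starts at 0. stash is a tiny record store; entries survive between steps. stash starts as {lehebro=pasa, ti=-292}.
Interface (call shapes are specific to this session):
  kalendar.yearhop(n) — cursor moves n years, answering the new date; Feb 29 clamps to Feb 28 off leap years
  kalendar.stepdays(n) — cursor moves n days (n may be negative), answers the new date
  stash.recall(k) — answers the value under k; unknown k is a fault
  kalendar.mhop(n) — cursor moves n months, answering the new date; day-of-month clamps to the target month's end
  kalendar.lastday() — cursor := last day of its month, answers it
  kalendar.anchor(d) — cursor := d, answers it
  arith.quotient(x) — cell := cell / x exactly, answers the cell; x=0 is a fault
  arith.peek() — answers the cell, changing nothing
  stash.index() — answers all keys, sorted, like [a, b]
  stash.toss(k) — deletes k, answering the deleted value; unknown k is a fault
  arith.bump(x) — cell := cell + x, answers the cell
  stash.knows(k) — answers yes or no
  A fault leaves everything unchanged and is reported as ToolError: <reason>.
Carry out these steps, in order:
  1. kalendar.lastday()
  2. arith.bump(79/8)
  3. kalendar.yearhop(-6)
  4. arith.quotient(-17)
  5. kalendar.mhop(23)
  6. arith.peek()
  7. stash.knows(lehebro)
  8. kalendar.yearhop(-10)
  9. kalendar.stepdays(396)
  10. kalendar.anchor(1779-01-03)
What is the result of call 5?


→ kalendar.lastday()
← 2017-01-31
→ arith.bump(x: 79/8)
← 79/8
→ kalendar.yearhop(n: -6)
← 2011-01-31
→ arith.quotient(x: -17)
← -79/136
→ kalendar.mhop(n: 23)
← 2012-12-31
→ arith.peek()
← -79/136
→ stash.knows(k: lehebro)
← yes
→ kalendar.yearhop(n: -10)
← 2002-12-31
→ kalendar.stepdays(n: 396)
← 2004-01-31
→ kalendar.anchor(d: 1779-01-03)
← 1779-01-03

Answer: 2012-12-31


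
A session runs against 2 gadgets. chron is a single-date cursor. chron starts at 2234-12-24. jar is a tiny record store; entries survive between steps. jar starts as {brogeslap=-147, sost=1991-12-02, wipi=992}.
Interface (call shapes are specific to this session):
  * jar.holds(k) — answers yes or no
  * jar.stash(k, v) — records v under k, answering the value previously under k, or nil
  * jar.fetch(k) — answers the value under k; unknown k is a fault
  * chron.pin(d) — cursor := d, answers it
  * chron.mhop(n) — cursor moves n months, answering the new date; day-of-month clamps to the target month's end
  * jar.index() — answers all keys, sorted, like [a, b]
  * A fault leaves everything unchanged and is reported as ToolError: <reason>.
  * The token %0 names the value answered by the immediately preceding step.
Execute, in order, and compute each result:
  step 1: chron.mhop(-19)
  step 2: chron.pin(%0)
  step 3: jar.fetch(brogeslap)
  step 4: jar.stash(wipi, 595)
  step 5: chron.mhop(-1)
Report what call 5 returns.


Answer: 2233-04-24

Derivation:
[in] chron.mhop n=-19
  2233-05-24
[in] chron.pin d=%0
  2233-05-24
[in] jar.fetch k=brogeslap
  -147
[in] jar.stash k=wipi v=595
  992
[in] chron.mhop n=-1
  2233-04-24


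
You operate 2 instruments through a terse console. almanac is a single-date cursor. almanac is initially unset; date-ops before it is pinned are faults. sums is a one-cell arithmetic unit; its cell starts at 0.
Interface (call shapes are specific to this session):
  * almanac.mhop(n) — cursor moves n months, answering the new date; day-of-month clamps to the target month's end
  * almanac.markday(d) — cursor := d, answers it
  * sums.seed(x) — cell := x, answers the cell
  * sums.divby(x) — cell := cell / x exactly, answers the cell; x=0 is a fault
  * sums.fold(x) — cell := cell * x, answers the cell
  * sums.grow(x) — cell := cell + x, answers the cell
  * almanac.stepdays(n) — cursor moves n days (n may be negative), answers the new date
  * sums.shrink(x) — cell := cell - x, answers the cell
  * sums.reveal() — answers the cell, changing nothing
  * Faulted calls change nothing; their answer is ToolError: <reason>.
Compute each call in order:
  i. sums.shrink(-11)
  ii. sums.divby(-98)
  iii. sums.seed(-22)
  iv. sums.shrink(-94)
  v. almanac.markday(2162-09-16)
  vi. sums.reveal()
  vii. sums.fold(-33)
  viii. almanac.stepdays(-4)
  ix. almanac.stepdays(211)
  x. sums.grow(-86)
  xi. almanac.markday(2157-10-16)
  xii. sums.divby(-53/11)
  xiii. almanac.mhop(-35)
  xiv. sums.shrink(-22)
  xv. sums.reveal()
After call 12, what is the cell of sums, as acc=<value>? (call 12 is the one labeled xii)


Answer: acc=27082/53

Derivation:
CALL sums.shrink[x: -11]
RET  11
CALL sums.divby[x: -98]
RET  -11/98
CALL sums.seed[x: -22]
RET  -22
CALL sums.shrink[x: -94]
RET  72
CALL almanac.markday[d: 2162-09-16]
RET  2162-09-16
CALL sums.reveal[]
RET  72
CALL sums.fold[x: -33]
RET  -2376
CALL almanac.stepdays[n: -4]
RET  2162-09-12
CALL almanac.stepdays[n: 211]
RET  2163-04-11
CALL sums.grow[x: -86]
RET  -2462
CALL almanac.markday[d: 2157-10-16]
RET  2157-10-16
CALL sums.divby[x: -53/11]
RET  27082/53
CALL almanac.mhop[n: -35]
RET  2154-11-16
CALL sums.shrink[x: -22]
RET  28248/53
CALL sums.reveal[]
RET  28248/53


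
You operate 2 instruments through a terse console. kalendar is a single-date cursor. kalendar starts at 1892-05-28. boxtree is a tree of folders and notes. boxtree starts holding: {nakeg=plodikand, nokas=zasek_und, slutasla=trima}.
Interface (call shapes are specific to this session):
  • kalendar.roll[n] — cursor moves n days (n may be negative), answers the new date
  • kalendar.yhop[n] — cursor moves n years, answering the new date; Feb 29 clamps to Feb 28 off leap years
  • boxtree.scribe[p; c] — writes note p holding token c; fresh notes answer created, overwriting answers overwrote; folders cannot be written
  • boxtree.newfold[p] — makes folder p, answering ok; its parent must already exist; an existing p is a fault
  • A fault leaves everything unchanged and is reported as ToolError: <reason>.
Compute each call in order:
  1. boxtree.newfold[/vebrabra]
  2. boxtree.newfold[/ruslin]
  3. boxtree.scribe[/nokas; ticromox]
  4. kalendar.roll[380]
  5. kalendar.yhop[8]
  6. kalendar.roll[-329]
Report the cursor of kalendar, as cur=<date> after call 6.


Answer: cur=1900-07-18

Derivation:
·→ boxtree.newfold(p='/vebrabra')
·← ok
·→ boxtree.newfold(p='/ruslin')
·← ok
·→ boxtree.scribe(p='/nokas', c='ticromox')
·← overwrote
·→ kalendar.roll(n='380')
·← 1893-06-12
·→ kalendar.yhop(n='8')
·← 1901-06-12
·→ kalendar.roll(n='-329')
·← 1900-07-18


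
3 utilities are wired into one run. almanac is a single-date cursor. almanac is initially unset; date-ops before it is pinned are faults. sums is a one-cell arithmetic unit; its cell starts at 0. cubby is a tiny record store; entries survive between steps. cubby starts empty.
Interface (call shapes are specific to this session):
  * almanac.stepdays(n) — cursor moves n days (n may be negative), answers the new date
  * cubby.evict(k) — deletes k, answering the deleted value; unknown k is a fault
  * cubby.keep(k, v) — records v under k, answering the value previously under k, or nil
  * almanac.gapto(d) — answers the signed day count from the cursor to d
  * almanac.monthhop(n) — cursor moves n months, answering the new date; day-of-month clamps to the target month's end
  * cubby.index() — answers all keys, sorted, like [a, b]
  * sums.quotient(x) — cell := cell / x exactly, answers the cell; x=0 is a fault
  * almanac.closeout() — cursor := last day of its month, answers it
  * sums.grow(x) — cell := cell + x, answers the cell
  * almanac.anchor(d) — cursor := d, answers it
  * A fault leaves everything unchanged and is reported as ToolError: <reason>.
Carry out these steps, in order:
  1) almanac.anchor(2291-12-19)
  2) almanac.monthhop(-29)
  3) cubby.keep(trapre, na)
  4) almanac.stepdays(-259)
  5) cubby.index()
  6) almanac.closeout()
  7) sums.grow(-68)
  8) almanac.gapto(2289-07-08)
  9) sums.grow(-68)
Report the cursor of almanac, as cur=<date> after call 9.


Answer: cur=2288-11-30

Derivation:
> almanac.anchor d→2291-12-19
:: 2291-12-19
> almanac.monthhop n→-29
:: 2289-07-19
> cubby.keep k→trapre v→na
:: nil
> almanac.stepdays n→-259
:: 2288-11-02
> cubby.index
:: [trapre]
> almanac.closeout
:: 2288-11-30
> sums.grow x→-68
:: -68
> almanac.gapto d→2289-07-08
:: 220
> sums.grow x→-68
:: -136
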